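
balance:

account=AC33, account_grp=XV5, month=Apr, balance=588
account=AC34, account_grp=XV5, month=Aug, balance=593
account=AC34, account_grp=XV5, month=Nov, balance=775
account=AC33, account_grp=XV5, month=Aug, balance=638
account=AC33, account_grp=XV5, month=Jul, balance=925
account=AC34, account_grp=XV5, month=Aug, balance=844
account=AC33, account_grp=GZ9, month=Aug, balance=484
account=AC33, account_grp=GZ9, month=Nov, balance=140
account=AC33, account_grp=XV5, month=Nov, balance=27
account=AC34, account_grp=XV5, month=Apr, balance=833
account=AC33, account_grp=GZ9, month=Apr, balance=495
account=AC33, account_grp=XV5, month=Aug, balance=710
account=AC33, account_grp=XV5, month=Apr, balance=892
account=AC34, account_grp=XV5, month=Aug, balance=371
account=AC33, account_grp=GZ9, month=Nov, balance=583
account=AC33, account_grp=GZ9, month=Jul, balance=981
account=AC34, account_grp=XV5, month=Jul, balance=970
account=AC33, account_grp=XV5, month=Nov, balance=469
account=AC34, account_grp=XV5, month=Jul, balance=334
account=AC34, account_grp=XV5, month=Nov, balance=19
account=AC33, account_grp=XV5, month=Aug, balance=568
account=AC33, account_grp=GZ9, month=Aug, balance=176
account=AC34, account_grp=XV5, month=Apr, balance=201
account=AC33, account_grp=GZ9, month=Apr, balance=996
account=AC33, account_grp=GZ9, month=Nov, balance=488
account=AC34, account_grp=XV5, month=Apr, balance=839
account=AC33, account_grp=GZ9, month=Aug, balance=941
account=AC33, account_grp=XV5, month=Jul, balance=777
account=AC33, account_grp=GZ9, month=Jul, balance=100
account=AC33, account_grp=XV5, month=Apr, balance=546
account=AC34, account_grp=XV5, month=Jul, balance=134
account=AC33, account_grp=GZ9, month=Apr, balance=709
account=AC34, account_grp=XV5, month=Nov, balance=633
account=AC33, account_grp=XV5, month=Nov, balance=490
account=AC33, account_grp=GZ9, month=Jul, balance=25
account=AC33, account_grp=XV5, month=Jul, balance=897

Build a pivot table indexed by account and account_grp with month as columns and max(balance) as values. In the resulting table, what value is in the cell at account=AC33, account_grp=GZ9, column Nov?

583

Rows with account=AC33, account_grp=GZ9 and month=Nov: balance values are 140, 583, 488.
max(140, 583, 488) = 583.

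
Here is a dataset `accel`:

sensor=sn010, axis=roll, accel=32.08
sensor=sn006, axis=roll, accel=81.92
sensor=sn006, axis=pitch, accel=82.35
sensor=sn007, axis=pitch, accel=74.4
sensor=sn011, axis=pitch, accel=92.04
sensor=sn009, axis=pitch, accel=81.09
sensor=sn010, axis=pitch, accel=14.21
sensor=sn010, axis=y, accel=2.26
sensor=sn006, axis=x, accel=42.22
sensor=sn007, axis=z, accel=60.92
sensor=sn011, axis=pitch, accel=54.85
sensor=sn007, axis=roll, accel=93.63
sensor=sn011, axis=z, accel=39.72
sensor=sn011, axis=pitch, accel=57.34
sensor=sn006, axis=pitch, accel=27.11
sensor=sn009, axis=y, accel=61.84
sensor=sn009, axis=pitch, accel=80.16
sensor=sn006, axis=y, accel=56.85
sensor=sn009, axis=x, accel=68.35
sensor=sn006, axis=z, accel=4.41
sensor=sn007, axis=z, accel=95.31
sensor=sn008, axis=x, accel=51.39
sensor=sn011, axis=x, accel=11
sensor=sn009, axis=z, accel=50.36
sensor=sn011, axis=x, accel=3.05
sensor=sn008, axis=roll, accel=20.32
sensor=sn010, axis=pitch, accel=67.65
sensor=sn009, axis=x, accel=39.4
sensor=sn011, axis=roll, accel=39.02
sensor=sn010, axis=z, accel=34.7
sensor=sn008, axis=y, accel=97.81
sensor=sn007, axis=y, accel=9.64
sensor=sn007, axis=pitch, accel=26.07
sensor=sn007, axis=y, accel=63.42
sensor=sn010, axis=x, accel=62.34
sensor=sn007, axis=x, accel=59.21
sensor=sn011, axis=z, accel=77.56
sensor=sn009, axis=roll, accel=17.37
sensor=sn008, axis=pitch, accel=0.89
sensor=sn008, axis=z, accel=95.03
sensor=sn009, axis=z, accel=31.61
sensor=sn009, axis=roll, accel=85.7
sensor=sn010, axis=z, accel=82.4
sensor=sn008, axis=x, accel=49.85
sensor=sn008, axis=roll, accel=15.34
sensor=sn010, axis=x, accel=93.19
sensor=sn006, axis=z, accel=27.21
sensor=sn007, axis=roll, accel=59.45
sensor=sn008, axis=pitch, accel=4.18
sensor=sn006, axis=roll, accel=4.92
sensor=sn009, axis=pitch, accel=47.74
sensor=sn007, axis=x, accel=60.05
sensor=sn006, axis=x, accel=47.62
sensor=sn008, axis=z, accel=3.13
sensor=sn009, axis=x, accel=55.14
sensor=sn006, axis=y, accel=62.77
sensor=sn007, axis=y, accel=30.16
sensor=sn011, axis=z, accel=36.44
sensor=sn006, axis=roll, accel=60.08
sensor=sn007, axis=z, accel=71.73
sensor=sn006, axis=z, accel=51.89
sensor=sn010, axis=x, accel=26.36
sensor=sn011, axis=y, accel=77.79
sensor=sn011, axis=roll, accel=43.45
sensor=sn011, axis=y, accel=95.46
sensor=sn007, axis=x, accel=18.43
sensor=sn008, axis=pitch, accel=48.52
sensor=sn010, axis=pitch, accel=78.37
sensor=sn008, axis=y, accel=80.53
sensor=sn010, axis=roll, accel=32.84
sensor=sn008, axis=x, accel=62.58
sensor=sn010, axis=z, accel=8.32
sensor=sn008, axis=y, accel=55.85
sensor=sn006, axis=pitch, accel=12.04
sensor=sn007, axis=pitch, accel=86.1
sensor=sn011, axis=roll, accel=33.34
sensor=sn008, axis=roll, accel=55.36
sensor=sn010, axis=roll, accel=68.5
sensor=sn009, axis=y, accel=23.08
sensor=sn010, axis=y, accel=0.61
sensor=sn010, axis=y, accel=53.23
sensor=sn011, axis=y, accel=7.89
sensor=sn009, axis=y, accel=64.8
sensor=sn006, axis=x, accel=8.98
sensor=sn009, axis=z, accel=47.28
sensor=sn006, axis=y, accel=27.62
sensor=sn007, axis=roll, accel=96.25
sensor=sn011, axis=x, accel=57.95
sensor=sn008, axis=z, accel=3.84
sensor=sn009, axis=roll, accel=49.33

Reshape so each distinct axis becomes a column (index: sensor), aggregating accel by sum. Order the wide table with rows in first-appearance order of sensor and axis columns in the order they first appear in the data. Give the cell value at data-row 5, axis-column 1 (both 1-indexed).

152.40

With rows in first-appearance order of sensor, row 5 is sensor=sn009. axis columns in first-appearance order: roll, pitch, y, x, z; column 1 is roll.
Long rows with sensor=sn009, axis=roll: 17.37 + 85.7 + 49.33 = 152.40.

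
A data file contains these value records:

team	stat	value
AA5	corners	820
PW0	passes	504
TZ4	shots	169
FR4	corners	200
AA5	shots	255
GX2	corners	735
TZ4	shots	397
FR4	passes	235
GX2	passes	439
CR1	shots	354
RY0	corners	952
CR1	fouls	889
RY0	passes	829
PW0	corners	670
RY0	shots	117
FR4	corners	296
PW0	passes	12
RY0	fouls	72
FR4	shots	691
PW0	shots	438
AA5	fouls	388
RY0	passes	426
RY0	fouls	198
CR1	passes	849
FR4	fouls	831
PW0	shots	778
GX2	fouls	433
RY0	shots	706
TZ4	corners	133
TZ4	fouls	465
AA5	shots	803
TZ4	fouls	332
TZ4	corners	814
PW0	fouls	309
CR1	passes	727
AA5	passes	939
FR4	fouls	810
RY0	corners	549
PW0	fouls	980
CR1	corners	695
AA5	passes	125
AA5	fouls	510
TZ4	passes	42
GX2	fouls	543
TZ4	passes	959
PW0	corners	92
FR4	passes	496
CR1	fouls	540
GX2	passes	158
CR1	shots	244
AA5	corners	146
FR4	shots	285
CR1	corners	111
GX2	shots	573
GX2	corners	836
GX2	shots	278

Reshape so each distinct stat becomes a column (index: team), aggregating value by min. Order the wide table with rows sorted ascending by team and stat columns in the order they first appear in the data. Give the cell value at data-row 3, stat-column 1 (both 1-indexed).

With rows sorted ascending by team, row 3 is team=FR4. stat columns in first-appearance order: corners, passes, shots, fouls; column 1 is corners.
Long rows with team=FR4, stat=corners: min(200, 296) = 200.

200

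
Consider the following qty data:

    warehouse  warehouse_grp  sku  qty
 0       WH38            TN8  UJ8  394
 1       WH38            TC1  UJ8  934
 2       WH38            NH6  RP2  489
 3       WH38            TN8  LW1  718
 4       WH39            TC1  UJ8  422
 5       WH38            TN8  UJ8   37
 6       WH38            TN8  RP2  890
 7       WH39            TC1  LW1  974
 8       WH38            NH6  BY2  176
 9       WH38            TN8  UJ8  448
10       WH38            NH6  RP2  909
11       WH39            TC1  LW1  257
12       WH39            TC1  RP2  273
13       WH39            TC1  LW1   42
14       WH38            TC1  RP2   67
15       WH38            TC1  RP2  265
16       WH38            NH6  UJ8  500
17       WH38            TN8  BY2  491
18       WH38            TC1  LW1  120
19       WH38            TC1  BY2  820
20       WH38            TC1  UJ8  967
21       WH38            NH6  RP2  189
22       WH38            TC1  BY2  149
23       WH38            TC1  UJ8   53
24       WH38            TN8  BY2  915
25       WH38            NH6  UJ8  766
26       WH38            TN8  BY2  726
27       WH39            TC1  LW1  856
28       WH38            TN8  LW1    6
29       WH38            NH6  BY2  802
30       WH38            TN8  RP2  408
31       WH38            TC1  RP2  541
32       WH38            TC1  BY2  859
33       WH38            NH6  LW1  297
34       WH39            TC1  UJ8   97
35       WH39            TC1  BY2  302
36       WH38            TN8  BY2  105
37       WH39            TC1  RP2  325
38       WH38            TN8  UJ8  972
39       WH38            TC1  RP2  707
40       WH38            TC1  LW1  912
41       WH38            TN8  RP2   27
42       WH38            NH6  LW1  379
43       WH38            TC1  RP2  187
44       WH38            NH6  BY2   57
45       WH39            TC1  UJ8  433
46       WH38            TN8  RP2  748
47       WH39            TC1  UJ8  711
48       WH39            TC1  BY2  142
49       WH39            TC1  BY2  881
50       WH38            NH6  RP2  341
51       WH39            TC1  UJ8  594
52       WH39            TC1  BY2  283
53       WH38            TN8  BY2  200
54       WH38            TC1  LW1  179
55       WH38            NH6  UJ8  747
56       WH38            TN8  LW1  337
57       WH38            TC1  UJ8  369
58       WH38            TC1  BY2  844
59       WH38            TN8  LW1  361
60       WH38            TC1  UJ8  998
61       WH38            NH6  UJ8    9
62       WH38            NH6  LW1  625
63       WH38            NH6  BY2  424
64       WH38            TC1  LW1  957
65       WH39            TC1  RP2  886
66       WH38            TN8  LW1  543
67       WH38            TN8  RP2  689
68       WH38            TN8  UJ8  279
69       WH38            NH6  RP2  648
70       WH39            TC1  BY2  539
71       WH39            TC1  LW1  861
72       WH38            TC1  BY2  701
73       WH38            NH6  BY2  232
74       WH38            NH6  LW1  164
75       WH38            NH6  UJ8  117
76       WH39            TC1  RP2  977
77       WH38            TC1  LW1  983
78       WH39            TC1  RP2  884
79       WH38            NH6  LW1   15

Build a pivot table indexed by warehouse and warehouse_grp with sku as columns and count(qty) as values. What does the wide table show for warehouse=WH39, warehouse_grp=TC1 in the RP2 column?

Rows with warehouse=WH39, warehouse_grp=TC1 and sku=RP2: qty values are 273, 325, 886, 977, 884.
5 rows match — count = 5.

5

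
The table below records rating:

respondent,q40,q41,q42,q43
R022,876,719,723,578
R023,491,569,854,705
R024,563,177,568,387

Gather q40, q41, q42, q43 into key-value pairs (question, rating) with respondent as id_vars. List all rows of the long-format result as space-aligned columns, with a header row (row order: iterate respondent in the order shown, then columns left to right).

Each (respondent, column) pair becomes one row: 3 × 4 = 12 rows.
For example, (R022, q40) → rating=876.

respondent  question  rating
R022        q40       876   
R022        q41       719   
R022        q42       723   
R022        q43       578   
R023        q40       491   
R023        q41       569   
R023        q42       854   
R023        q43       705   
R024        q40       563   
R024        q41       177   
R024        q42       568   
R024        q43       387   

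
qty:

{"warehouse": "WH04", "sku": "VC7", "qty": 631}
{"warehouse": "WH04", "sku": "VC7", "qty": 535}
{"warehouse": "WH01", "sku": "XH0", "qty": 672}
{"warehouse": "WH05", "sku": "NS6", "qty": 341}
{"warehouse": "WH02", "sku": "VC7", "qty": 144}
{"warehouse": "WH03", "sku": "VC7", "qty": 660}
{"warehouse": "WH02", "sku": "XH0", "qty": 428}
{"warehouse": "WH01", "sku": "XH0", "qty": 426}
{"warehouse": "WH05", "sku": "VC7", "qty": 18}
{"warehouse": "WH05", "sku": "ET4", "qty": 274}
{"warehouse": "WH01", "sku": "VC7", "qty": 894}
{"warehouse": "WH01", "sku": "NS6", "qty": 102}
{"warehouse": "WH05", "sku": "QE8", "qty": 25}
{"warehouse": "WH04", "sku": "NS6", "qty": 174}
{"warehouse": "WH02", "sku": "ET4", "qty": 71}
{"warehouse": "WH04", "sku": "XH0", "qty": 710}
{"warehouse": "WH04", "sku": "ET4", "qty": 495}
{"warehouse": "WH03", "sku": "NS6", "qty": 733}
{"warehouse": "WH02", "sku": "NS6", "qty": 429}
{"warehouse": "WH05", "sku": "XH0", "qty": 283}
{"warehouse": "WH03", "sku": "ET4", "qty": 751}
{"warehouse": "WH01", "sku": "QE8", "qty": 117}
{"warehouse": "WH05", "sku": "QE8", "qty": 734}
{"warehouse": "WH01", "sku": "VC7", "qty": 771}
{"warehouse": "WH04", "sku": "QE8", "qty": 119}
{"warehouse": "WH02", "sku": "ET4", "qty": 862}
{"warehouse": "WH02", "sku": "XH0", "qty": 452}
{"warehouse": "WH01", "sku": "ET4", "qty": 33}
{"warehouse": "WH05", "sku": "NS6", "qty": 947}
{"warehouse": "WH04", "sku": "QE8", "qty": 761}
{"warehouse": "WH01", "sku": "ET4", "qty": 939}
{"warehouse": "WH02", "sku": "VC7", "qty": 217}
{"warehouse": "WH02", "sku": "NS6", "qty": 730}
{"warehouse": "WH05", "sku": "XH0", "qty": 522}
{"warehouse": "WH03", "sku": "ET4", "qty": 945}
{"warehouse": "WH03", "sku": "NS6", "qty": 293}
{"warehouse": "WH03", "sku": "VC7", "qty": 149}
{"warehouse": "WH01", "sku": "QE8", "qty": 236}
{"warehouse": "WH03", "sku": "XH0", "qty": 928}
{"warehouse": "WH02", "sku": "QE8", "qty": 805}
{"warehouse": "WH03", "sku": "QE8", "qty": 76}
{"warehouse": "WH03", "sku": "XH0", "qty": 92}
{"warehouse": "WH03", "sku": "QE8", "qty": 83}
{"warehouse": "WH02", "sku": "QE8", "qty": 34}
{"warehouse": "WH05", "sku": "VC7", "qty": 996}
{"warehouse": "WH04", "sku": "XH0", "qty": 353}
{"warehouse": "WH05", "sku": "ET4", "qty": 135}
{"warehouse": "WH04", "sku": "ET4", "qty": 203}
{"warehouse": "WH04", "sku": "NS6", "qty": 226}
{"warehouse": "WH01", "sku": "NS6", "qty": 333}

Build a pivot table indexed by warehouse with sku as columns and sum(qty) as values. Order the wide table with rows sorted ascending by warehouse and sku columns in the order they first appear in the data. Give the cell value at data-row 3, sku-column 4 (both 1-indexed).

1696

With rows sorted ascending by warehouse, row 3 is warehouse=WH03. sku columns in first-appearance order: VC7, XH0, NS6, ET4, QE8; column 4 is ET4.
Long rows with warehouse=WH03, sku=ET4: 751 + 945 = 1696.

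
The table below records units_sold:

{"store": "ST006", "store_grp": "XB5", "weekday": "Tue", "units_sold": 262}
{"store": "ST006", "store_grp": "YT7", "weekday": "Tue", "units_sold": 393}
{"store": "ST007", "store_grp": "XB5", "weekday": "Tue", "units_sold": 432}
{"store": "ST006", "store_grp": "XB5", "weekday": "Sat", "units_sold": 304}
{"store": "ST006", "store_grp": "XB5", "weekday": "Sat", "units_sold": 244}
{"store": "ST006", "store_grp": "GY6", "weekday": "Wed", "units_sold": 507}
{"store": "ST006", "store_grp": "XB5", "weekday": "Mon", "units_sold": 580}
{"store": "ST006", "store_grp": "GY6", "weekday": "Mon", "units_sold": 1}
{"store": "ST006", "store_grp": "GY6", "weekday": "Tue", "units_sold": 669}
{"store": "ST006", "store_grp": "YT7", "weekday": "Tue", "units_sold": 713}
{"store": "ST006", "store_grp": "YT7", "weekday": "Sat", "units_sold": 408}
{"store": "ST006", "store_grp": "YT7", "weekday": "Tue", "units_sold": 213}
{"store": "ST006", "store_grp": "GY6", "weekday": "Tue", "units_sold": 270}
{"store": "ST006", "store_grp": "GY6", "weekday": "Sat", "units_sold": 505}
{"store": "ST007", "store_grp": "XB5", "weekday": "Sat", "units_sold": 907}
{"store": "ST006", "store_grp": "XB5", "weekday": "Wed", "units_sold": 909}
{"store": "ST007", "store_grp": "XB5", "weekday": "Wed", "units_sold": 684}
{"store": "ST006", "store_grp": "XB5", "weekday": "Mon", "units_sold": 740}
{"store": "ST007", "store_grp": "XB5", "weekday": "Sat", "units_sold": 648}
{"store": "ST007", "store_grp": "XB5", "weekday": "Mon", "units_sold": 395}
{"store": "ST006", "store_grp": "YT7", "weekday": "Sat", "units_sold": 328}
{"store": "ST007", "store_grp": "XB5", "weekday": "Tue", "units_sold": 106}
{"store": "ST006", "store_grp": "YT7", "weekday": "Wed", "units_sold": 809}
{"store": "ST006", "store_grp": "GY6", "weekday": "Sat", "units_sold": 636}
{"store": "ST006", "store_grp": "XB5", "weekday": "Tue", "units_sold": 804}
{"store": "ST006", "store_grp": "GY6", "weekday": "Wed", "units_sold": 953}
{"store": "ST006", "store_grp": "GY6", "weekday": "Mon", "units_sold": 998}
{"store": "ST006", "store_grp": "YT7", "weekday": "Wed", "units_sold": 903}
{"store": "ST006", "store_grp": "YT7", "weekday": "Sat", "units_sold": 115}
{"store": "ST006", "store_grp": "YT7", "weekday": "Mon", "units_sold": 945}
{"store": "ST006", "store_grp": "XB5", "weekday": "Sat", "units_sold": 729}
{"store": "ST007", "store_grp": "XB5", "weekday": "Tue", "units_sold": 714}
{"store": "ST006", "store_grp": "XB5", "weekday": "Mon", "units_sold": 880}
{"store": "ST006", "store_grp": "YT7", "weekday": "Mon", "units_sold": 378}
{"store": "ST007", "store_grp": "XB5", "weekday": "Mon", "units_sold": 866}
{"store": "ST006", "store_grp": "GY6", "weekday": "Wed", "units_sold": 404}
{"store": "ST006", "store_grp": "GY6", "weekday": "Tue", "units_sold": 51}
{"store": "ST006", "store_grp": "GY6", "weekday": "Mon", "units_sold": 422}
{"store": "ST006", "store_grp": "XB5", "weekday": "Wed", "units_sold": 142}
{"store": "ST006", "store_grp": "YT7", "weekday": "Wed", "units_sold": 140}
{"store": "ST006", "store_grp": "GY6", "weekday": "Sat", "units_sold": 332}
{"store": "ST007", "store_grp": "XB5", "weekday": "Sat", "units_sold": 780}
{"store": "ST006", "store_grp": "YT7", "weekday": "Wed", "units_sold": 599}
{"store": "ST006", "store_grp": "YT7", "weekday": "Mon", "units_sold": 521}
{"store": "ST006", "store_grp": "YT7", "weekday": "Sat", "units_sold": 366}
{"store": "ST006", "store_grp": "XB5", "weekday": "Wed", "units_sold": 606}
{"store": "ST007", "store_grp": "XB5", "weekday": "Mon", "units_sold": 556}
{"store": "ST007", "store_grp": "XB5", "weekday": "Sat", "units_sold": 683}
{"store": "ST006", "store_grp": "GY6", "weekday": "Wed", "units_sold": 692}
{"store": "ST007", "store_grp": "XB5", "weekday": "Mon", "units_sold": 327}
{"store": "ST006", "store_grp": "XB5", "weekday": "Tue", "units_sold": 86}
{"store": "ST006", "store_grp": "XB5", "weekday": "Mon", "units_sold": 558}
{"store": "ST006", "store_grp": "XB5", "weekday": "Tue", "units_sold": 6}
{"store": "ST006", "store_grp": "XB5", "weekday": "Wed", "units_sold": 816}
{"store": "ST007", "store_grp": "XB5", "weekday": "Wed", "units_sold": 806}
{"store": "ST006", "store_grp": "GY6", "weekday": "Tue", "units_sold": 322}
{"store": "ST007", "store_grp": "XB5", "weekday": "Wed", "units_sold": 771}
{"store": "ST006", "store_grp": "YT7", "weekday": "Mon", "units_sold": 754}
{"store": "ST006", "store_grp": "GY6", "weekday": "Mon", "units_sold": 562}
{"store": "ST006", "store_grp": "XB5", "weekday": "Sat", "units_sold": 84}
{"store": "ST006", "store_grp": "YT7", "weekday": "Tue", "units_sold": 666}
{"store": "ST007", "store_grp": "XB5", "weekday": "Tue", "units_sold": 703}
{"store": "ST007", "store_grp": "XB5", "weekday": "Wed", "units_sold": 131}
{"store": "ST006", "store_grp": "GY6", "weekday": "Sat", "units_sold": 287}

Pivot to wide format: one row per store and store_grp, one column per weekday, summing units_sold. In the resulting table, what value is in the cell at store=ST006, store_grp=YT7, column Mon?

Rows with store=ST006, store_grp=YT7 and weekday=Mon: units_sold values are 945, 378, 521, 754.
945 + 378 + 521 + 754 = 2598.

2598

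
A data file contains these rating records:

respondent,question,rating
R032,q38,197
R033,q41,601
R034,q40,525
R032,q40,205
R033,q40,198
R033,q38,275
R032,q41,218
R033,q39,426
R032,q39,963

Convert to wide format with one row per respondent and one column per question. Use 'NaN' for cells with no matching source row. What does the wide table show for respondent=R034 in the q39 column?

NaN

No long-format row has respondent=R034 and question=q39, so the cell is NaN.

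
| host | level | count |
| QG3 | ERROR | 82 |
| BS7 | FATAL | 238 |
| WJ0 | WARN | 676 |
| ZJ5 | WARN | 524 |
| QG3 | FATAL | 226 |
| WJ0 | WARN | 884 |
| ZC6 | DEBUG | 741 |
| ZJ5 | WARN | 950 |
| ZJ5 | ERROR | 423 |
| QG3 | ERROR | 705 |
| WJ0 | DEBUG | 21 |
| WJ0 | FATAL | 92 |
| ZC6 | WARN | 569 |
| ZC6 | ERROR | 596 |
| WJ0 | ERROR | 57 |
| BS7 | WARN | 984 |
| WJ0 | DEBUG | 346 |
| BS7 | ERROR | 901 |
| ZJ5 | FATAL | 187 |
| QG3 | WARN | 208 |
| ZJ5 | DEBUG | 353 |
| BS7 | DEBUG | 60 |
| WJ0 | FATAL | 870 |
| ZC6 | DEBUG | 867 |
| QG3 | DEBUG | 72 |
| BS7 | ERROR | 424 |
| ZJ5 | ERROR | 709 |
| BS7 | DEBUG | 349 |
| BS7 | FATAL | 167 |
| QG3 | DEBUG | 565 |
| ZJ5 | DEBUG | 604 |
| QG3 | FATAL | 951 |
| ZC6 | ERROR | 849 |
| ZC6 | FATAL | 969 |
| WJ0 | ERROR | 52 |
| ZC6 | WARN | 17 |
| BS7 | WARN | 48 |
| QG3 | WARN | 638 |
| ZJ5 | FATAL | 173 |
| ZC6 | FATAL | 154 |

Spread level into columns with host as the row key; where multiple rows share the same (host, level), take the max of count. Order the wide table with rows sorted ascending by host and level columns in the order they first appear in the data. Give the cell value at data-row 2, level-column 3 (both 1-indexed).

638

With rows sorted ascending by host, row 2 is host=QG3. level columns in first-appearance order: ERROR, FATAL, WARN, DEBUG; column 3 is WARN.
Long rows with host=QG3, level=WARN: max(208, 638) = 638.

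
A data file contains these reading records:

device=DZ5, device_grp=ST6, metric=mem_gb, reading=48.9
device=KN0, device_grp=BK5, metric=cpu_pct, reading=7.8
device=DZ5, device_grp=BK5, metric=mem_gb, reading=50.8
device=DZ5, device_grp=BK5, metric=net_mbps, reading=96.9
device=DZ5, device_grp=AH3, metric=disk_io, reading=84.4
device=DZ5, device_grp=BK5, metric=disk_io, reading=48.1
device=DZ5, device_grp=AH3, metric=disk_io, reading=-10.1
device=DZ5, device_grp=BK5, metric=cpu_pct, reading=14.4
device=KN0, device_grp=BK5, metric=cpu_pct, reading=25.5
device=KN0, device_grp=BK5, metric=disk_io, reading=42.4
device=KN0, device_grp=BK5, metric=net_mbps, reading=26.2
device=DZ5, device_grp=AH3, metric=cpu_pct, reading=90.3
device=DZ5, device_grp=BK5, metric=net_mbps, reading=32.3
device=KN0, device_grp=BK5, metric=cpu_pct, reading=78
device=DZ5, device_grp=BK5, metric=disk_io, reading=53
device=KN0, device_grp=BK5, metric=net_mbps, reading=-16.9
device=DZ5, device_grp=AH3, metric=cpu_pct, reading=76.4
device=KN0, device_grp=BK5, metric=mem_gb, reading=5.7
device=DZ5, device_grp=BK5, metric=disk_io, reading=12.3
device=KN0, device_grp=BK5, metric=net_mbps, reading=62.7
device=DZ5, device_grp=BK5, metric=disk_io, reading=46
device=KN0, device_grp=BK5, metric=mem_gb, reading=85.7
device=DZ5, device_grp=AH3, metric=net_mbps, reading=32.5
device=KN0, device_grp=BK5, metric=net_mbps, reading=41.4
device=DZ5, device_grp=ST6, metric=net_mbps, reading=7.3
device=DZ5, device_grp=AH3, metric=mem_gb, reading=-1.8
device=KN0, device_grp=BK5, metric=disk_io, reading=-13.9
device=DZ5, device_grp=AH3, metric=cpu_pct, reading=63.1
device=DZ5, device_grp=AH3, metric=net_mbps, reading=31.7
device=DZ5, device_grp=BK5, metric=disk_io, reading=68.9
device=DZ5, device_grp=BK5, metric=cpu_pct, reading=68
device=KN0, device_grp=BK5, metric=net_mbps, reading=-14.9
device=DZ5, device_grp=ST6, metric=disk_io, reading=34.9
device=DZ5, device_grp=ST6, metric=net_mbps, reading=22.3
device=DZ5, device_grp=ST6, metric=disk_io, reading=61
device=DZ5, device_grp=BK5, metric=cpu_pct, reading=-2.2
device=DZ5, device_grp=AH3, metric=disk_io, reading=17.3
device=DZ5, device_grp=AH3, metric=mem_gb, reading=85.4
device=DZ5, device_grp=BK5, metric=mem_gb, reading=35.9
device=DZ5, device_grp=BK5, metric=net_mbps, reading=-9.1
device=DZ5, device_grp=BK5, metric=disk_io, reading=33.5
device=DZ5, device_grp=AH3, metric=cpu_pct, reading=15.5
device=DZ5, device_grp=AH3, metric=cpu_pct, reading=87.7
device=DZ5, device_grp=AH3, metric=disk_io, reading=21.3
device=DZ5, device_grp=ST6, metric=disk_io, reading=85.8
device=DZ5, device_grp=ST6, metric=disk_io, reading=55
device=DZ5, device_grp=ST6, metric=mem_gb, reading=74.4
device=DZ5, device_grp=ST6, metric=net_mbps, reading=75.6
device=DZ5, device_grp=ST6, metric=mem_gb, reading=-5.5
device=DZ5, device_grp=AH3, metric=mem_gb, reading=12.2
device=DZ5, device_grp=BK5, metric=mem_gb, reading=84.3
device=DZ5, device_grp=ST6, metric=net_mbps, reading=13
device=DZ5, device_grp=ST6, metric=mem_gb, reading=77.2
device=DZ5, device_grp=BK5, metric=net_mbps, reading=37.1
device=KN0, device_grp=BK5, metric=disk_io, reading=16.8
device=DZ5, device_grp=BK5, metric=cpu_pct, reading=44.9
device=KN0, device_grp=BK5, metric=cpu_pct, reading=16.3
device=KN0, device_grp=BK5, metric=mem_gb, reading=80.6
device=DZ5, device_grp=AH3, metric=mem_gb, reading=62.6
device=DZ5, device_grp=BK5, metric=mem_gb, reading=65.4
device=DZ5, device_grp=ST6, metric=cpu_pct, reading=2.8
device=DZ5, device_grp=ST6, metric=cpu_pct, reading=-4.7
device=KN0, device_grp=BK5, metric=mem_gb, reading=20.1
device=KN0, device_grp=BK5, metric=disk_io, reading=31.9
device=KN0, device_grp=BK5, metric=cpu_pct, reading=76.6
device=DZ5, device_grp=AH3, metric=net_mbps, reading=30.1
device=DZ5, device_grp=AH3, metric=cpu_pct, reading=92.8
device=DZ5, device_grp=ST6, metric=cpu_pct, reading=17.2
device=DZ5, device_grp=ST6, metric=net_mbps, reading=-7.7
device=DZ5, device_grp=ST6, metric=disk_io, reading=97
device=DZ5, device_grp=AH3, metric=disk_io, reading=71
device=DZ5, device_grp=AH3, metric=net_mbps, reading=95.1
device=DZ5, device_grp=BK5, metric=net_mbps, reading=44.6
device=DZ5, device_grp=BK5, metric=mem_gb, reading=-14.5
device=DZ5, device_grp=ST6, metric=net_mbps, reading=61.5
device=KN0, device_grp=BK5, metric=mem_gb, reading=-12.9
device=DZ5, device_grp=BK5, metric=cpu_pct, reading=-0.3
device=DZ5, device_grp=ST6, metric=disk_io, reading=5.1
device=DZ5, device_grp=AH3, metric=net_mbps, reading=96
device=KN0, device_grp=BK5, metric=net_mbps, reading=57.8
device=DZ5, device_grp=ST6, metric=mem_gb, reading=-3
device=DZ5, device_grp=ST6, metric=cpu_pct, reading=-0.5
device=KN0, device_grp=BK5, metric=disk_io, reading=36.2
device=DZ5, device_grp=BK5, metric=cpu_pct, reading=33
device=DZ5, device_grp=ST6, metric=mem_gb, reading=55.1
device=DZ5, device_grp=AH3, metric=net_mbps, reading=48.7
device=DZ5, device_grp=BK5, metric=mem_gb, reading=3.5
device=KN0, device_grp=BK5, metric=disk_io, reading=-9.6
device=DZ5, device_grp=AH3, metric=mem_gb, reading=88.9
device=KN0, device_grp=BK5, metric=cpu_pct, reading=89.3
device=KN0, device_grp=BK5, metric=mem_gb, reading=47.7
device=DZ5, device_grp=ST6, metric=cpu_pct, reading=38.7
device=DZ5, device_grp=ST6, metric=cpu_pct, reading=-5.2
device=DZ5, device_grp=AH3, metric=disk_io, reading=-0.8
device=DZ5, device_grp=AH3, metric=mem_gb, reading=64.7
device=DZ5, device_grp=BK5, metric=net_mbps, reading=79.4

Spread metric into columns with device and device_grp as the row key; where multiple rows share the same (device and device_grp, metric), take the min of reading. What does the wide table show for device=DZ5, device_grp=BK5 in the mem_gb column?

-14.5

Rows with device=DZ5, device_grp=BK5 and metric=mem_gb: reading values are 50.8, 35.9, 84.3, 65.4, -14.5, 3.5.
min(50.8, 35.9, 84.3, 65.4, -14.5, 3.5) = -14.5.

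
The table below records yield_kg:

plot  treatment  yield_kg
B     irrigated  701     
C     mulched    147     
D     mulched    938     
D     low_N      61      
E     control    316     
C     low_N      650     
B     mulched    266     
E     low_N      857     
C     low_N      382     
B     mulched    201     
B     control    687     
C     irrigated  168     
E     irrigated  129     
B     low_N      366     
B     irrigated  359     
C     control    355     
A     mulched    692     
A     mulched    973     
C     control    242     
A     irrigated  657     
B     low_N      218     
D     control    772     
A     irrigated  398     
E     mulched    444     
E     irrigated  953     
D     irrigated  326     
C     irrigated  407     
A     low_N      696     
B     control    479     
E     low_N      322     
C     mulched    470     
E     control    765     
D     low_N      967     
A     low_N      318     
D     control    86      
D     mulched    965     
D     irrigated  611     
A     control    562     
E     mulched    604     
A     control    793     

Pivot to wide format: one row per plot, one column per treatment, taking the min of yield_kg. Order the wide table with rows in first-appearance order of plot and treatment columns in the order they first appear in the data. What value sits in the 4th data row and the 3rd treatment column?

With rows in first-appearance order of plot, row 4 is plot=E. treatment columns in first-appearance order: irrigated, mulched, low_N, control; column 3 is low_N.
Long rows with plot=E, treatment=low_N: min(857, 322) = 322.

322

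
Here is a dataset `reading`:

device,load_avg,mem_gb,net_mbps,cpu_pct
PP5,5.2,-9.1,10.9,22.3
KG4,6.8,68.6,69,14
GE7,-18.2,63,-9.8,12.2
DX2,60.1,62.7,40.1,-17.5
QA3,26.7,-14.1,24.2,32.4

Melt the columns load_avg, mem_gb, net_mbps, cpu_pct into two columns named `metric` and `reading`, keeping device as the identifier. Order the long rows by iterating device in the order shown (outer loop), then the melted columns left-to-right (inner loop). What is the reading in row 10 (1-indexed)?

63

20 rows total (5 × 4). Row 10: index ⌊(10-1)/4⌋ = 2 into device → GE7; (10-1) mod 4 = 1 into the melted columns → mem_gb.
So row 10 is (GE7, mem_gb, 63); reading = 63.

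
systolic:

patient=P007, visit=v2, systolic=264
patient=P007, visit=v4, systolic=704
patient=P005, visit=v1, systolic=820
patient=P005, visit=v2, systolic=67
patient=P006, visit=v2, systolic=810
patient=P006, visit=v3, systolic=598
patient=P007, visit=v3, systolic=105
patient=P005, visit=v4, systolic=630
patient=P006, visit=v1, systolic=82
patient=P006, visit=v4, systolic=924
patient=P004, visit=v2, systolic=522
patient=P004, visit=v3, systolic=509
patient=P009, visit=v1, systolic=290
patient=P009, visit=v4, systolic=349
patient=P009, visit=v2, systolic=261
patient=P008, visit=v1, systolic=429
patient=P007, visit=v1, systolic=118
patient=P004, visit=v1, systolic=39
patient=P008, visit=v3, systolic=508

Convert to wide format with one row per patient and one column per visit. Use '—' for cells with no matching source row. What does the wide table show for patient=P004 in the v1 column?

The long row with patient=P004, visit=v1 has systolic=39.

39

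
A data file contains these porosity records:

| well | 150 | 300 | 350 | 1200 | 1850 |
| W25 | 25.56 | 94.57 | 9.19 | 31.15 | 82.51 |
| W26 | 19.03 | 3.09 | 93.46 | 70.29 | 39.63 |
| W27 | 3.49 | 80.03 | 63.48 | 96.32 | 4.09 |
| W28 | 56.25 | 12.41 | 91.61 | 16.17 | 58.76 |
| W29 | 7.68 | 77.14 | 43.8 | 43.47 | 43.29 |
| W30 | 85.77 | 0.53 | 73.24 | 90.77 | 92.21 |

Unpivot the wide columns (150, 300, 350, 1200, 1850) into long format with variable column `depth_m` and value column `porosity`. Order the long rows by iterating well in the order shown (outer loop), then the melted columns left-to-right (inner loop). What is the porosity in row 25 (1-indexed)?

43.29

30 rows total (6 × 5). Row 25: index ⌊(25-1)/5⌋ = 4 into well → W29; (25-1) mod 5 = 4 into the melted columns → 1850.
So row 25 is (W29, 1850, 43.29); porosity = 43.29.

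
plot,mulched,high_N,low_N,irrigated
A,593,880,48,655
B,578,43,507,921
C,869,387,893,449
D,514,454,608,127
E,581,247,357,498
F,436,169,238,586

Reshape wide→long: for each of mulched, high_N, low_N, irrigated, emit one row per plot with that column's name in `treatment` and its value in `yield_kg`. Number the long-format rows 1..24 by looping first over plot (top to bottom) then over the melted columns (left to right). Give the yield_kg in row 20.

498

24 rows total (6 × 4). Row 20: index ⌊(20-1)/4⌋ = 4 into plot → E; (20-1) mod 4 = 3 into the melted columns → irrigated.
So row 20 is (E, irrigated, 498); yield_kg = 498.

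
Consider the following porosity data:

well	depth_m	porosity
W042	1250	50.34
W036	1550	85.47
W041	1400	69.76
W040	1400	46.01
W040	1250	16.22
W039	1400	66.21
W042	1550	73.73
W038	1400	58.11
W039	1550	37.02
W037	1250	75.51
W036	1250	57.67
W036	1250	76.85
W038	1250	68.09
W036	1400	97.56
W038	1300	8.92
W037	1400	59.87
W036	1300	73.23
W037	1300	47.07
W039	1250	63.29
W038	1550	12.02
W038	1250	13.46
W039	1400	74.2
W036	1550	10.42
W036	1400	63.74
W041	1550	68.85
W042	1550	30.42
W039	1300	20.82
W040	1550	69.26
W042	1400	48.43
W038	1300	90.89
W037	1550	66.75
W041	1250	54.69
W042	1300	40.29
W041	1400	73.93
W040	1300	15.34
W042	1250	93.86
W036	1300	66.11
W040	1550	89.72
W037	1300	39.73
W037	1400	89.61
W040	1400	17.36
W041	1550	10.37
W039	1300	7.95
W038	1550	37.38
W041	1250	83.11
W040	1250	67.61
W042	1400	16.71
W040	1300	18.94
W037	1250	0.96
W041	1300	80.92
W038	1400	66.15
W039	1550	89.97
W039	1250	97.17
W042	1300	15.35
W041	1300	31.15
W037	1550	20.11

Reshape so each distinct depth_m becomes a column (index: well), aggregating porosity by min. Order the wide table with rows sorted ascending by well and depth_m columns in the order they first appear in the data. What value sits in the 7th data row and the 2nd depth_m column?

30.42

With rows sorted ascending by well, row 7 is well=W042. depth_m columns in first-appearance order: 1250, 1550, 1400, 1300; column 2 is 1550.
Long rows with well=W042, depth_m=1550: min(73.73, 30.42) = 30.42.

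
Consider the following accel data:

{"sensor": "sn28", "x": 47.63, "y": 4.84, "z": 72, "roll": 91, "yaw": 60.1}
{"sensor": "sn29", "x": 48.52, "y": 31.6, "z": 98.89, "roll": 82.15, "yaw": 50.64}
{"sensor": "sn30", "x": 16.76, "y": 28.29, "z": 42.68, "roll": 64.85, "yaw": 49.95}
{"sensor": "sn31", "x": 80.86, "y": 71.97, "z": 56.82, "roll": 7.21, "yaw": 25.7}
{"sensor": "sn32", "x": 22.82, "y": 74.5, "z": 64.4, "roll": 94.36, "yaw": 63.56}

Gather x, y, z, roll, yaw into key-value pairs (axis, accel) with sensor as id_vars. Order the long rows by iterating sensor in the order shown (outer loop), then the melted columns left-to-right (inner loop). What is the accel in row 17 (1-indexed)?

25 rows total (5 × 5). Row 17: index ⌊(17-1)/5⌋ = 3 into sensor → sn31; (17-1) mod 5 = 1 into the melted columns → y.
So row 17 is (sn31, y, 71.97); accel = 71.97.

71.97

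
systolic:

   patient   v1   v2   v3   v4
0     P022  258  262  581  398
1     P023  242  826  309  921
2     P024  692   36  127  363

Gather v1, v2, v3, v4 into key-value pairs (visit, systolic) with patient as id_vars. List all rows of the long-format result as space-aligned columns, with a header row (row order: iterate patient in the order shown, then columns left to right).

patient  visit  systolic
P022     v1     258     
P022     v2     262     
P022     v3     581     
P022     v4     398     
P023     v1     242     
P023     v2     826     
P023     v3     309     
P023     v4     921     
P024     v1     692     
P024     v2     36      
P024     v3     127     
P024     v4     363     

Each (patient, column) pair becomes one row: 3 × 4 = 12 rows.
For example, (P022, v1) → systolic=258.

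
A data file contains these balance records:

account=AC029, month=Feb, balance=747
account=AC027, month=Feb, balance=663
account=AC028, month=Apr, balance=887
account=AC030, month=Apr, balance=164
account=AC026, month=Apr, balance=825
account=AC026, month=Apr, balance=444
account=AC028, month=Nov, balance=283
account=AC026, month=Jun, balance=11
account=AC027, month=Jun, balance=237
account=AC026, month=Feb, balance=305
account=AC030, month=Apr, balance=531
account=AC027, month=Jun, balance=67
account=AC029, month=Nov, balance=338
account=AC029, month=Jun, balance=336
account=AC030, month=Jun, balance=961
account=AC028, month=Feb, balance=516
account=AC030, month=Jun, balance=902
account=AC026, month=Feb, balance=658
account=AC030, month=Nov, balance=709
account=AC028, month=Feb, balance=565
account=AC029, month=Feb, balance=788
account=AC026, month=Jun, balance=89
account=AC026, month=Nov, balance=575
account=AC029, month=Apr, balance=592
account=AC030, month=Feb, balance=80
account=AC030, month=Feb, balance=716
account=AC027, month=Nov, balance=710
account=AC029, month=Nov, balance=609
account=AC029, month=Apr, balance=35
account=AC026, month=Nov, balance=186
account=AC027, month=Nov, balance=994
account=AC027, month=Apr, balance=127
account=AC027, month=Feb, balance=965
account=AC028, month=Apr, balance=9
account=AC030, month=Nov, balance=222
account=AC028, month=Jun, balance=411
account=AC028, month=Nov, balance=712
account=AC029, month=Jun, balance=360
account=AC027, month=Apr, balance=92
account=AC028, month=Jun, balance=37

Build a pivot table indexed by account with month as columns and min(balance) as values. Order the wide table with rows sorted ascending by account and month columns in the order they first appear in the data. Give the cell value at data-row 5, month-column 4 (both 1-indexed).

With rows sorted ascending by account, row 5 is account=AC030. month columns in first-appearance order: Feb, Apr, Nov, Jun; column 4 is Jun.
Long rows with account=AC030, month=Jun: min(961, 902) = 902.

902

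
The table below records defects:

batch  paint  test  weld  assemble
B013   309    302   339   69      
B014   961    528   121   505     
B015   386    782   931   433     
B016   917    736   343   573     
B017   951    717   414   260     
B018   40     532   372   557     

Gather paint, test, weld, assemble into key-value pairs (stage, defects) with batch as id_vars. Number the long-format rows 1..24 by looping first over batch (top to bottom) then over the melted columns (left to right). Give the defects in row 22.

24 rows total (6 × 4). Row 22: index ⌊(22-1)/4⌋ = 5 into batch → B018; (22-1) mod 4 = 1 into the melted columns → test.
So row 22 is (B018, test, 532); defects = 532.

532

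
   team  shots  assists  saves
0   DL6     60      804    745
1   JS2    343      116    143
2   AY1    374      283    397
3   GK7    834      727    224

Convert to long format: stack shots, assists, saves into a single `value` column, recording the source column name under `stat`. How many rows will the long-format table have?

4 team values × 3 melted columns = 12 rows.

12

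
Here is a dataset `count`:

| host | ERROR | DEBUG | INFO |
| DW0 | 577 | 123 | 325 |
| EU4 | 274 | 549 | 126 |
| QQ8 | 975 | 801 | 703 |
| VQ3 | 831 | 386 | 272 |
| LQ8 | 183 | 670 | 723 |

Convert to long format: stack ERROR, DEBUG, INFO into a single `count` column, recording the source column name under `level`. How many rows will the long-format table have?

5 host values × 3 melted columns = 15 rows.

15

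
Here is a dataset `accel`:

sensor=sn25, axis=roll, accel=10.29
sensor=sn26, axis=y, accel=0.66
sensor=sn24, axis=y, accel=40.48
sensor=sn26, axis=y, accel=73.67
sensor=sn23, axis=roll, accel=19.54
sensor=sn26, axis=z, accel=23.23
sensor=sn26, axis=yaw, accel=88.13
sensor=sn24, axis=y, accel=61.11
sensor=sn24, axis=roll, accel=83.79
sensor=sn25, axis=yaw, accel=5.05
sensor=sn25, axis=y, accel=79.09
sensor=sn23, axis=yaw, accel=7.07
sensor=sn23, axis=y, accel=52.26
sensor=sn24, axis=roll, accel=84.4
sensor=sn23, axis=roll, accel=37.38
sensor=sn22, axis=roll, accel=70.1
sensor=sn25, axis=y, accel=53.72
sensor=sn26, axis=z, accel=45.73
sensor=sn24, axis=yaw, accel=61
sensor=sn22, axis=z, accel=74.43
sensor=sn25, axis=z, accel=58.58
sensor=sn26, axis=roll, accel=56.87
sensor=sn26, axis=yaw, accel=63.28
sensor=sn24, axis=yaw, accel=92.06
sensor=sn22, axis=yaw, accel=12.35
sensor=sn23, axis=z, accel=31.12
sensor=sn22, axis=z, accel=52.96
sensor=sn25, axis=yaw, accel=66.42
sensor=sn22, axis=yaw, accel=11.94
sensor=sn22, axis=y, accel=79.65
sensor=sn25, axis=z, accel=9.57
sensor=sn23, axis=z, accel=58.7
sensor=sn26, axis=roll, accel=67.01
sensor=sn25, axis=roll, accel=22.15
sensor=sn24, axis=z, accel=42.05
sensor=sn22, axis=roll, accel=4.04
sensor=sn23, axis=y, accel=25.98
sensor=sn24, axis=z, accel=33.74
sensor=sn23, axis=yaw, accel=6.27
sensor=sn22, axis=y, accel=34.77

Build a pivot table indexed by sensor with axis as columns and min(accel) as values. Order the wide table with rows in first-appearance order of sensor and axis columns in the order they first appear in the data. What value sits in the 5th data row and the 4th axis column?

11.94

With rows in first-appearance order of sensor, row 5 is sensor=sn22. axis columns in first-appearance order: roll, y, z, yaw; column 4 is yaw.
Long rows with sensor=sn22, axis=yaw: min(12.35, 11.94) = 11.94.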